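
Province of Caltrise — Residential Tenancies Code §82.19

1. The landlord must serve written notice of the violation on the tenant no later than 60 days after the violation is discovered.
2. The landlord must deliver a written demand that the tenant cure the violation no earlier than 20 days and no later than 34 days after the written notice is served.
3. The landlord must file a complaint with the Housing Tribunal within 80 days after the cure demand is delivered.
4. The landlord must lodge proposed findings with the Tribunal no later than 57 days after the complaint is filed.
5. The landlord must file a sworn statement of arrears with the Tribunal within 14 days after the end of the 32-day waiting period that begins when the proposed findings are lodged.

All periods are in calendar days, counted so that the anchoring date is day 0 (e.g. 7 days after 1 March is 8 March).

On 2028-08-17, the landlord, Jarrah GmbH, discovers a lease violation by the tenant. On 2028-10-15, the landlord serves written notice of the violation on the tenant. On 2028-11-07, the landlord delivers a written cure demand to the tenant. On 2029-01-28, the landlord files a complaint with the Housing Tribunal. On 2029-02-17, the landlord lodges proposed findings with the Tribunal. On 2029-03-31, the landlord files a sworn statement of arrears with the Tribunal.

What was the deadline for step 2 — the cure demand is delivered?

2028-11-18

Step 2 runs from 2028-10-15, when the written notice is served. The window is 20–34 days after 2028-10-15; it closes on 2028-11-18.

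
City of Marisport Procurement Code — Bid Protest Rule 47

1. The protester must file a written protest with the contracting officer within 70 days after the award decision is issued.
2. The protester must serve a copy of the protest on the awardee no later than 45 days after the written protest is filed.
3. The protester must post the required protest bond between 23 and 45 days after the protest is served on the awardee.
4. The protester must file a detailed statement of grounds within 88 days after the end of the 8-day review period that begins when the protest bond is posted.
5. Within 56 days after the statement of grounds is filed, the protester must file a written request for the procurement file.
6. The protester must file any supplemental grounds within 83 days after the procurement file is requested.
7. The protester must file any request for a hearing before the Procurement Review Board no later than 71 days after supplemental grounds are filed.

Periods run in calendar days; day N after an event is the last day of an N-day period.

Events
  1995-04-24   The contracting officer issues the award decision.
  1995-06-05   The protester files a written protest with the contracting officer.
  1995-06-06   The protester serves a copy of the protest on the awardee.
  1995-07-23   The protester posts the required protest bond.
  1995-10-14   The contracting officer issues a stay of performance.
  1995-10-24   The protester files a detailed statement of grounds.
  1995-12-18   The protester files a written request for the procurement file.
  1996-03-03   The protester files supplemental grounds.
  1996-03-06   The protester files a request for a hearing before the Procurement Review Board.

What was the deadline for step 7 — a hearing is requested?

Step 7 runs from 1996-03-03, when supplemental grounds are filed. 71 days after 1996-03-03 is 1996-05-13.

1996-05-13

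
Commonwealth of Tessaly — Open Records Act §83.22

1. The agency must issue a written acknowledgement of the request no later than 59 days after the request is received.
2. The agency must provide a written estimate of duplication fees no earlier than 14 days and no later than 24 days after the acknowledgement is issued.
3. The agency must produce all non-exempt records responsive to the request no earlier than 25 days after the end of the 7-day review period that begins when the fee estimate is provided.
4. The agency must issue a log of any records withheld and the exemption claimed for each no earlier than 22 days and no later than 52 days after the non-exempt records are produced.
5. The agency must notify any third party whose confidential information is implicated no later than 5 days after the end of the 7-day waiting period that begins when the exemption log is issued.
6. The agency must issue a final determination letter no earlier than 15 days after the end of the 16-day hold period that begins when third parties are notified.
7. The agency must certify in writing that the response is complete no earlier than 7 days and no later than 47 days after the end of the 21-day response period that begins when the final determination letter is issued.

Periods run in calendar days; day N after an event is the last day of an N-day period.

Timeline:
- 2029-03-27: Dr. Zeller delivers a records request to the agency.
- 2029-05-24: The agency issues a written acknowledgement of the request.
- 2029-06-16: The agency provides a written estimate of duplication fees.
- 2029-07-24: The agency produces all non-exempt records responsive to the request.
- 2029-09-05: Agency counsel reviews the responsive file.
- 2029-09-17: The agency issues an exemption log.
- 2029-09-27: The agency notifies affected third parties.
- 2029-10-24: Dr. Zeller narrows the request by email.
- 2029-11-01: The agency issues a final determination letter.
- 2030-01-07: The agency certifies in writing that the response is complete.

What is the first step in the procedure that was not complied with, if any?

Step 1: 59 days after 2029-03-27 (when the request is received) is 2029-05-25; 2029-05-24 is within that limit.
Step 2: the window is 14–24 days after 2029-05-24 (when the acknowledgement is issued), so 2029-06-07 through 2029-06-17; done 2029-06-16, which is between those dates.
Step 3: the earliest permitted date is 25 days after 2029-06-23 (end of the 7-day review period, which began when the fee estimate is provided on 2029-06-16), i.e. 2029-07-18; done 2029-07-24, after the minimum wait.
Step 4: the window is 22–52 days after 2029-07-24 (when the non-exempt records are produced), so 2029-08-15 through 2029-09-14; done 2029-09-17 — 3 days after the window closed.
Later steps need not be reached.

Step 4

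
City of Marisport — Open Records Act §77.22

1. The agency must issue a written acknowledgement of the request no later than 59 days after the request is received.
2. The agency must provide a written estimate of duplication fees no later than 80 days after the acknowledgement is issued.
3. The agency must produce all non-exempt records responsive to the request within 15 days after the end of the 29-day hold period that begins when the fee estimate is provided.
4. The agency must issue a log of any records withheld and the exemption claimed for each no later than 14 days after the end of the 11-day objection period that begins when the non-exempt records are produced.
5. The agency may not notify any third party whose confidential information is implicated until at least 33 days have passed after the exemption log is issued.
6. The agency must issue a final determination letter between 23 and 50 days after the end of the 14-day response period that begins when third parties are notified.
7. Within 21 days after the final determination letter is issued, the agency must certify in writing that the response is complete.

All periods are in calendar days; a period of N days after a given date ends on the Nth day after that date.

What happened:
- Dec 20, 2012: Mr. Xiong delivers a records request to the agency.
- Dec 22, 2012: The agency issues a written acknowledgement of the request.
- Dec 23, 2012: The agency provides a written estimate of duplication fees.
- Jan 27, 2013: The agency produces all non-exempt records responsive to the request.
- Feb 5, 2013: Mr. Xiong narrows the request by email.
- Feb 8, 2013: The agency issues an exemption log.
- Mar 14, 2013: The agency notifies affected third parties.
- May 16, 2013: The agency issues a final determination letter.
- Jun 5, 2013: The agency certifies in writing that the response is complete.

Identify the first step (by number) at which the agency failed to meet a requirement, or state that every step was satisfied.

(1) due by Dec 20, 2012 + 59 days = Feb 17, 2013; completed Dec 22, 2012, before the deadline.
(2) due by Dec 22, 2012 + 80 days = Mar 12, 2013; completed Dec 23, 2012, before the deadline.
(3) due by Jan 21, 2013 + 15 days = Feb 5, 2013; done Jan 27, 2013 — timely.
(4) due by Feb 7, 2013 + 14 days = Feb 21, 2013; completed Feb 8, 2013, before the deadline.
(5) permitted from Feb 8, 2013 + 33 days = Mar 13, 2013 onward; done Mar 14, 2013 — permitted.
(6) the permitted window runs from Mar 28, 2013 + 23 = Apr 20, 2013 to Mar 28, 2013 + 50 = May 17, 2013; done May 16, 2013, which is between those dates.
(7) due by May 16, 2013 + 21 days = Jun 6, 2013; completed Jun 5, 2013, before the deadline.

None — every step was satisfied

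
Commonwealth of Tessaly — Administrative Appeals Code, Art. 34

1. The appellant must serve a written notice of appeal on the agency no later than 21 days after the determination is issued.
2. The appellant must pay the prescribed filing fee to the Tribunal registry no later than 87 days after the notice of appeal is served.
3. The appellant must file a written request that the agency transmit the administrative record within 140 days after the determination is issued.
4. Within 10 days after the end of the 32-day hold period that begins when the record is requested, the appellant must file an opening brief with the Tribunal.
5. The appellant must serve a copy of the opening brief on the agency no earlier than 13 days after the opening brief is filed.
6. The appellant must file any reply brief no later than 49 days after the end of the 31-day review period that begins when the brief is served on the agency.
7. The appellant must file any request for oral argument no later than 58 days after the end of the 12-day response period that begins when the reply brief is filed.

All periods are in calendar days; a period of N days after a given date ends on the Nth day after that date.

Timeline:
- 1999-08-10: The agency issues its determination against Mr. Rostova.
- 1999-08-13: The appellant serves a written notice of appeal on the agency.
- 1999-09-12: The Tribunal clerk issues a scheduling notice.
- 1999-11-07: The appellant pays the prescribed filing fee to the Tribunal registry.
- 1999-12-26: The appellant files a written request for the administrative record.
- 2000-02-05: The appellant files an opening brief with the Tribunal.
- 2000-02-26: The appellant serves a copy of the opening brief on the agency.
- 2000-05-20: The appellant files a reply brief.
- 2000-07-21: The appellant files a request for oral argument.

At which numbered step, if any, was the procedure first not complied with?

Step 6

Step 1: 21 days after 1999-08-10 (when the determination is issued) is 1999-08-31; done 1999-08-13 — timely.
Step 2: 87 days after 1999-08-13 (when the notice of appeal is served) is 1999-11-08; done 1999-11-07 — timely.
Step 3: 140 days after 1999-08-10 (when the determination is issued) is 1999-12-28; completed 1999-12-26, before the deadline.
Step 4: 10 days after 2000-01-27 (end of the 32-day hold period, which began when the record is requested on 1999-12-26) is 2000-02-06; 2000-02-05 is within that limit.
Step 5: the earliest permitted date is 13 days after 2000-02-05 (when the opening brief is filed), i.e. 2000-02-18; 2000-02-26 is on or after that date.
Step 6: 49 days after 2000-03-28 (end of the 31-day review period, which began when the brief is served on the agency on 2000-02-26) is 2000-05-16; 2000-05-20 misses that deadline by 4 days.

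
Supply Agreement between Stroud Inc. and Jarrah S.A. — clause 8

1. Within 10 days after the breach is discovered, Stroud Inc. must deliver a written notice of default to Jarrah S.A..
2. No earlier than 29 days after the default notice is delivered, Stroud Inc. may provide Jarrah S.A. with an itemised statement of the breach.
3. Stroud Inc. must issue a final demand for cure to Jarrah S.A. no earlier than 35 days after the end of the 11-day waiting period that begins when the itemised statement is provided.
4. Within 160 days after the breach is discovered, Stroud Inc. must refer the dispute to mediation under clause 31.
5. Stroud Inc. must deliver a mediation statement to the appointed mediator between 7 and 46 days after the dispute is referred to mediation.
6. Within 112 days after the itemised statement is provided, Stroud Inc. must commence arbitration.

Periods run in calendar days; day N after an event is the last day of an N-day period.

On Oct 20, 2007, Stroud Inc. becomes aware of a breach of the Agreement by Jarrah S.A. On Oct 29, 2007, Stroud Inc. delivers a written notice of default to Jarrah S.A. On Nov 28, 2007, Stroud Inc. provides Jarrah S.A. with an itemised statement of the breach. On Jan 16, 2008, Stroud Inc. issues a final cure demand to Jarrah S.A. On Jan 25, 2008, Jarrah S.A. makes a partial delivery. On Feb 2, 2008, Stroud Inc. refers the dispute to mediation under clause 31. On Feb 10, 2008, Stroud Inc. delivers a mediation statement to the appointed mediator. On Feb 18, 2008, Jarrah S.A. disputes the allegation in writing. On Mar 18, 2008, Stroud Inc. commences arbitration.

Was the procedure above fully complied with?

(1) due by Oct 20, 2007 + 10 days = Oct 30, 2007; Oct 29, 2007 is within that limit.
(2) permitted from Oct 29, 2007 + 29 days = Nov 27, 2007 onward; done Nov 28, 2007 — permitted.
(3) permitted from Dec 9, 2007 + 35 days = Jan 13, 2008 onward; done Jan 16, 2008 — permitted.
(4) due by Oct 20, 2007 + 160 days = Mar 28, 2008; done Feb 2, 2008 — timely.
(5) the permitted window runs from Feb 2, 2008 + 7 = Feb 9, 2008 to Feb 2, 2008 + 46 = Mar 19, 2008; done Feb 10, 2008 — within the window.
(6) due by Nov 28, 2007 + 112 days = Mar 19, 2008; Mar 18, 2008 is within that limit.

Yes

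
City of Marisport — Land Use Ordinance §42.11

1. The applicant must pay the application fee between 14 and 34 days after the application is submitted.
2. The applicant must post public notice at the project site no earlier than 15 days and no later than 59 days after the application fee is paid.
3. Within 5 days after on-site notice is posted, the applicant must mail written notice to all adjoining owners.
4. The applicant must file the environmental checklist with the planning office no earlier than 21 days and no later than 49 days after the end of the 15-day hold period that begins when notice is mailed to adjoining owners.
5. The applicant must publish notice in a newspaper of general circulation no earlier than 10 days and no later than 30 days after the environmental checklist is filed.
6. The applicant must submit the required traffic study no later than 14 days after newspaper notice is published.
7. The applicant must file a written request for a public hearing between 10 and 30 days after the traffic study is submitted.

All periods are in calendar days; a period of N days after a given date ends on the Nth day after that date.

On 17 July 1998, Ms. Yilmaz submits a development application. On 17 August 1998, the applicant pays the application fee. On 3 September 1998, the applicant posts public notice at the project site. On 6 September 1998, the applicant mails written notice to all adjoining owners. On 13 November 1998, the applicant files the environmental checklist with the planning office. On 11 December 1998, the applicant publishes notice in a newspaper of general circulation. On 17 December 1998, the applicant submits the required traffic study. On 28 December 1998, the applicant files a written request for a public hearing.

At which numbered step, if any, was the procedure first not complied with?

Step 4

Step 1 — 14 and 34 days from 17 July 1998 (when the application is submitted) are 31 July 1998 and 20 August 1998 respectively; done 17 August 1998, which is between those dates.
Step 2 — 15 and 59 days from 17 August 1998 (when the application fee is paid) are 1 September 1998 and 15 October 1998 respectively; done 3 September 1998, which is between those dates.
Step 3 — counting 5 days from 3 September 1998 (when on-site notice is posted) gives a deadline of 8 September 1998; done 6 September 1998 — timely.
Step 4 — 21 and 49 days from 21 September 1998 (end of the 15-day hold period, which began when notice is mailed to adjoining owners on 6 September 1998) are 12 October 1998 and 9 November 1998 respectively; done 13 November 1998 — 4 days after the window closed.
Later steps need not be reached.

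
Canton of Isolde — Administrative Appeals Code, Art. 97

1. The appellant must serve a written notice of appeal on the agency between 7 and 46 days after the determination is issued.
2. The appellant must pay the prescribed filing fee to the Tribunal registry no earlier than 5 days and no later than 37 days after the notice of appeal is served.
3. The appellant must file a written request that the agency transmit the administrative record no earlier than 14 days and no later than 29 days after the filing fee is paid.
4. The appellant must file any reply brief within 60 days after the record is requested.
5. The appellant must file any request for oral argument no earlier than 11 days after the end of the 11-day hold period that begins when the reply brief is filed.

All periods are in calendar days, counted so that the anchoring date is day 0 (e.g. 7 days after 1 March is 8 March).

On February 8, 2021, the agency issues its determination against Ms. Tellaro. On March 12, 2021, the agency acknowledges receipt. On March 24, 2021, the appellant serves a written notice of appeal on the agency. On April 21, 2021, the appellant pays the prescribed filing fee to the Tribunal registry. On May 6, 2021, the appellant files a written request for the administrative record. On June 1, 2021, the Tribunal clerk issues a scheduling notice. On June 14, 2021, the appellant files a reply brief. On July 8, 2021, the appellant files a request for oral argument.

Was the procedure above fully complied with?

Yes

Step 1: the window is 7–46 days after February 8, 2021 (when the determination is issued), so February 15, 2021 through March 26, 2021; done March 24, 2021, which is between those dates.
Step 2: the window is 5–37 days after March 24, 2021 (when the notice of appeal is served), so March 29, 2021 through April 30, 2021; April 21, 2021 falls inside that range.
Step 3: the window is 14–29 days after April 21, 2021 (when the filing fee is paid), so May 5, 2021 through May 20, 2021; done May 6, 2021, which is between those dates.
Step 4: 60 days after May 6, 2021 (when the record is requested) is July 5, 2021; completed June 14, 2021, before the deadline.
Step 5: the earliest permitted date is 11 days after June 25, 2021 (end of the 11-day hold period, which began when the reply brief is filed on June 14, 2021), i.e. July 6, 2021; done July 8, 2021 — permitted.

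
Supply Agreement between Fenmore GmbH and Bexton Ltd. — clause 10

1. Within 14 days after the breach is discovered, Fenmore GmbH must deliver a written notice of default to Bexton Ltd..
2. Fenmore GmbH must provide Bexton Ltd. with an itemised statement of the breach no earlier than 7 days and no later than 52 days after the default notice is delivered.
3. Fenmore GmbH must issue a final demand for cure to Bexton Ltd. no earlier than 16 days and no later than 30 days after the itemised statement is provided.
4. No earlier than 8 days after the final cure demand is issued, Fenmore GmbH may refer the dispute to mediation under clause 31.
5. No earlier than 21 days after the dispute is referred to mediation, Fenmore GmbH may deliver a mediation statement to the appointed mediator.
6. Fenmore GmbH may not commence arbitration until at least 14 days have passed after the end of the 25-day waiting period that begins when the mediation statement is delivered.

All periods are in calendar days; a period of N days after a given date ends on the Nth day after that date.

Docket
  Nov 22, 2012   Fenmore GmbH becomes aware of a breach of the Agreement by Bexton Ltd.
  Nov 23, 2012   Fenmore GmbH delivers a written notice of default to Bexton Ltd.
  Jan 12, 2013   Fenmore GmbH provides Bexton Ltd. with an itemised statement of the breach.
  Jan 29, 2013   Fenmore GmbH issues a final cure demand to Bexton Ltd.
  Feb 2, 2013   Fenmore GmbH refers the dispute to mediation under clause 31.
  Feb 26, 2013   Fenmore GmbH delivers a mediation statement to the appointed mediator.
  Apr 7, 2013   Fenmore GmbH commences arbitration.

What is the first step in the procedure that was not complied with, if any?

Step 1: 14 days after Nov 22, 2012 (when the breach is discovered) is Dec 6, 2012; completed Nov 23, 2012, before the deadline.
Step 2: the window is 7–52 days after Nov 23, 2012 (when the default notice is delivered), so Nov 30, 2012 through Jan 14, 2013; done Jan 12, 2013 — within the window.
Step 3: the window is 16–30 days after Jan 12, 2013 (when the itemised statement is provided), so Jan 28, 2013 through Feb 11, 2013; done Jan 29, 2013, which is between those dates.
Step 4: the earliest permitted date is 8 days after Jan 29, 2013 (when the final cure demand is issued), i.e. Feb 6, 2013; Feb 2, 2013 is 4 days before the earliest permitted date.
Later steps need not be reached.

Step 4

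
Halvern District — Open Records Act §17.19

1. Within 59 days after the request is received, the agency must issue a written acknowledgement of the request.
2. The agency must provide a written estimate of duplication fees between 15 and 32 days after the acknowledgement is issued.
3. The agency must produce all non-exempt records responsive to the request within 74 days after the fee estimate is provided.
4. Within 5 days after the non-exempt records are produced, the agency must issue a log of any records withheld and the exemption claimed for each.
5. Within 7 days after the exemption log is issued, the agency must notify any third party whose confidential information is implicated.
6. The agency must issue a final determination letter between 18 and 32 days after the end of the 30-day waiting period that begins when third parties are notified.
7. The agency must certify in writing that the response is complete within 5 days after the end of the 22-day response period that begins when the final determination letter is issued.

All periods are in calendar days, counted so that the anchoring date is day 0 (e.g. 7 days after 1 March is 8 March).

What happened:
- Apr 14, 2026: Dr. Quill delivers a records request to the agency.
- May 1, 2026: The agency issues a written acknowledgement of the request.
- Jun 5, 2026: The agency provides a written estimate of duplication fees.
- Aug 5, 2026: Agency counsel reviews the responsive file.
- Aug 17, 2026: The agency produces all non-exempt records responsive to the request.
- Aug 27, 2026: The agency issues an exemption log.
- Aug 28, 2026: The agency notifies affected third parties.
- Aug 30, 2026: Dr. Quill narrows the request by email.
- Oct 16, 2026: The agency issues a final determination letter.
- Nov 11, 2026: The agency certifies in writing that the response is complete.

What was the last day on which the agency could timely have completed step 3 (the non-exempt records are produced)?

Aug 18, 2026

Step 3 runs from Jun 5, 2026, when the fee estimate is provided. 74 days after Jun 5, 2026 is Aug 18, 2026.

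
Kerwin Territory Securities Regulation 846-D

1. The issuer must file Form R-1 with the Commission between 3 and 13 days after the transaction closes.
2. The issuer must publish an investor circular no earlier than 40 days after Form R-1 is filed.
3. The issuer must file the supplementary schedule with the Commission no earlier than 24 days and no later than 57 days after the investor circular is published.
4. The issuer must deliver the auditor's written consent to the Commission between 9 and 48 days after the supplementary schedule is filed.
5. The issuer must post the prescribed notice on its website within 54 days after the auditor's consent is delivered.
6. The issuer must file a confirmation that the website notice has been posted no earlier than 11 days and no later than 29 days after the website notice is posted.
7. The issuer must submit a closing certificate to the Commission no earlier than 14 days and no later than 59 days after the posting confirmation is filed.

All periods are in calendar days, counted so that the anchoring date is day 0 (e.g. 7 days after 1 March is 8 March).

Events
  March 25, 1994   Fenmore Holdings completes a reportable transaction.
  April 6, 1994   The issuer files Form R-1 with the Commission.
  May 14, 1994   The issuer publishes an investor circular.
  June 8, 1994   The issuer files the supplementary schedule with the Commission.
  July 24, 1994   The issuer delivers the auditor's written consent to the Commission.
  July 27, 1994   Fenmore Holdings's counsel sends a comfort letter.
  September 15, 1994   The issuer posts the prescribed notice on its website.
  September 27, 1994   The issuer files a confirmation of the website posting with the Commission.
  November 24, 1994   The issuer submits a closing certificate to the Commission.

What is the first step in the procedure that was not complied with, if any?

Step 1 — 3 and 13 days from March 25, 1994 (when the transaction closes) are March 28, 1994 and April 7, 1994 respectively; April 6, 1994 falls inside that range.
Step 2 — must wait 40 days from April 6, 1994 (when Form R-1 is filed), so not before May 16, 1994; May 14, 1994 is 2 days before the earliest permitted date.

Step 2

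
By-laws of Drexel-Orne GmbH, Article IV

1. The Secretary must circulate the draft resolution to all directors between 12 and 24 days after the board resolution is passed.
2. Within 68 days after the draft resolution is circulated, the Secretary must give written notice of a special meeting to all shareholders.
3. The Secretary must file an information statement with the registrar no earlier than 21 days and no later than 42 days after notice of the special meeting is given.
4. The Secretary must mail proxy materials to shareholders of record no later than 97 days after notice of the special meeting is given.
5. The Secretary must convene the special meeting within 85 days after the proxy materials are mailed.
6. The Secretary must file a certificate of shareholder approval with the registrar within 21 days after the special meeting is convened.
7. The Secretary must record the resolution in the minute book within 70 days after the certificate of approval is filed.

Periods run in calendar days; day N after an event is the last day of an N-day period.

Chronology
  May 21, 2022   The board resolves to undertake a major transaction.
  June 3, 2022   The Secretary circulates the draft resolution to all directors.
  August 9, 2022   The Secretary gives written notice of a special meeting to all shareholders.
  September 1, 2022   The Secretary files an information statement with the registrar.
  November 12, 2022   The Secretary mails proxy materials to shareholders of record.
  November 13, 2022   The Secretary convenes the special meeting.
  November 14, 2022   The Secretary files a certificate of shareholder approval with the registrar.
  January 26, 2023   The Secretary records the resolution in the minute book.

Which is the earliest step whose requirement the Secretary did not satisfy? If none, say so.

Step 7

Step 1: the window is 12–24 days after May 21, 2022 (when the board resolution is passed), so June 2, 2022 through June 14, 2022; June 3, 2022 falls inside that range.
Step 2: 68 days after June 3, 2022 (when the draft resolution is circulated) is August 10, 2022; done August 9, 2022 — timely.
Step 3: the window is 21–42 days after August 9, 2022 (when notice of the special meeting is given), so August 30, 2022 through September 20, 2022; September 1, 2022 falls inside that range.
Step 4: 97 days after August 9, 2022 (when notice of the special meeting is given) is November 14, 2022; completed November 12, 2022, before the deadline.
Step 5: 85 days after November 12, 2022 (when the proxy materials are mailed) is February 5, 2023; done November 13, 2022 — timely.
Step 6: 21 days after November 13, 2022 (when the special meeting is convened) is December 4, 2022; done November 14, 2022 — timely.
Step 7: 70 days after November 14, 2022 (when the certificate of approval is filed) is January 23, 2023; not done until January 26, 2023, 3 days after the deadline.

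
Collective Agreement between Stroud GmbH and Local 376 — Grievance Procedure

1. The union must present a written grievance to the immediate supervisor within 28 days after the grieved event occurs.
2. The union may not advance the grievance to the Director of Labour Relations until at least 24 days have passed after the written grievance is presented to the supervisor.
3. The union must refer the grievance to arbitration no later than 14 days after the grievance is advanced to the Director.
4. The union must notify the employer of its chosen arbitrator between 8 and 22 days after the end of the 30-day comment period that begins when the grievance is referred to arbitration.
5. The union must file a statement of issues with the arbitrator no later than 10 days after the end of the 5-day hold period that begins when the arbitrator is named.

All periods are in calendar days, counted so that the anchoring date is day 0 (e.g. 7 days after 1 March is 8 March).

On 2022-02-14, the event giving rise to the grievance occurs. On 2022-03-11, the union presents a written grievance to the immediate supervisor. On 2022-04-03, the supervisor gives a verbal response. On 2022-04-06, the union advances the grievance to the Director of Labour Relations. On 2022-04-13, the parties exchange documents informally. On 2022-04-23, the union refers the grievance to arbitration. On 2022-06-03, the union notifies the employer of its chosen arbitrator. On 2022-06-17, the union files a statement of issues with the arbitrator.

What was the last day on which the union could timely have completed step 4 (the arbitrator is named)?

The grievance is referred to arbitration on 2022-04-23; the 30-day comment period therefore ends 2022-05-23, and step 4 runs from that date. The window is 8–22 days after 2022-05-23; it closes on 2022-06-14.

2022-06-14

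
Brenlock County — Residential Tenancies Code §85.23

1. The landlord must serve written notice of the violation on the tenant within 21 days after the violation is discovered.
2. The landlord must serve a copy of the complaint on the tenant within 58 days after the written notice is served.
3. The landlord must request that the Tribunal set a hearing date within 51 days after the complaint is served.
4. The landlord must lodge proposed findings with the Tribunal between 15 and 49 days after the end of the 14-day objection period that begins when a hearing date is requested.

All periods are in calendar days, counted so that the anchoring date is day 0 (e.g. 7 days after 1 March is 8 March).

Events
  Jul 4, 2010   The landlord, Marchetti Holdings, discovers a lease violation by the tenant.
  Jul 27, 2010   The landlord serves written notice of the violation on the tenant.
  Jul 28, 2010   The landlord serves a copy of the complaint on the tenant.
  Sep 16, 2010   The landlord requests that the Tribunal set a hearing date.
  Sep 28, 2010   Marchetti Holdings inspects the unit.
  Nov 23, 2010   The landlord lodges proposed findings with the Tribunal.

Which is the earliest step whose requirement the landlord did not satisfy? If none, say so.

(1) due by Jul 4, 2010 + 21 days = Jul 25, 2010; not done until Jul 27, 2010, 2 days after the deadline.
The analysis stops there.

Step 1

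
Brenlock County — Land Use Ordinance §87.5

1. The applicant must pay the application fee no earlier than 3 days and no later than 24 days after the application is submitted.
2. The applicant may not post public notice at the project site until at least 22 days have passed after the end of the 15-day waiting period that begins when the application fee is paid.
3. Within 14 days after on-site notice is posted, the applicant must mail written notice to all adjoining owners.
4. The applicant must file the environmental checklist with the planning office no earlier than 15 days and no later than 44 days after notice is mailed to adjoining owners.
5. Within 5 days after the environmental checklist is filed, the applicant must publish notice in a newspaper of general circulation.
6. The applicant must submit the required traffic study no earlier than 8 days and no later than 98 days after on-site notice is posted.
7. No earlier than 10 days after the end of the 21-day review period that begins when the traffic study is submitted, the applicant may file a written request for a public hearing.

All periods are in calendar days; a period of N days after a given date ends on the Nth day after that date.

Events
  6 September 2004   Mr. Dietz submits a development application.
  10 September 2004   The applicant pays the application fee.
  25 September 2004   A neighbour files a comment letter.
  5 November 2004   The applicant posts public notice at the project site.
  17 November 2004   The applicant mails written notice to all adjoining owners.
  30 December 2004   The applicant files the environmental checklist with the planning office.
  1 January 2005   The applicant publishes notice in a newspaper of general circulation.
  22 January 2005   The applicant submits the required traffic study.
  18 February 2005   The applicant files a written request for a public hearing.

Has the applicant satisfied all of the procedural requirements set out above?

No

Step 1: the window is 3–24 days after 6 September 2004 (when the application is submitted), so 9 September 2004 through 30 September 2004; done 10 September 2004 — within the window.
Step 2: the earliest permitted date is 22 days after 25 September 2004 (end of the 15-day waiting period, which began when the application fee is paid on 10 September 2004), i.e. 17 October 2004; 5 November 2004 is on or after that date.
Step 3: 14 days after 5 November 2004 (when on-site notice is posted) is 19 November 2004; 17 November 2004 is within that limit.
Step 4: the window is 15–44 days after 17 November 2004 (when notice is mailed to adjoining owners), so 2 December 2004 through 31 December 2004; done 30 December 2004 — within the window.
Step 5: 5 days after 30 December 2004 (when the environmental checklist is filed) is 4 January 2005; 1 January 2005 is within that limit.
Step 6: the window is 8–98 days after 5 November 2004 (when on-site notice is posted), so 13 November 2004 through 11 February 2005; done 22 January 2005, which is between those dates.
Step 7: the earliest permitted date is 10 days after 12 February 2005 (end of the 21-day review period, which began when the traffic study is submitted on 22 January 2005), i.e. 22 February 2005; 18 February 2005 is 4 days before the earliest permitted date.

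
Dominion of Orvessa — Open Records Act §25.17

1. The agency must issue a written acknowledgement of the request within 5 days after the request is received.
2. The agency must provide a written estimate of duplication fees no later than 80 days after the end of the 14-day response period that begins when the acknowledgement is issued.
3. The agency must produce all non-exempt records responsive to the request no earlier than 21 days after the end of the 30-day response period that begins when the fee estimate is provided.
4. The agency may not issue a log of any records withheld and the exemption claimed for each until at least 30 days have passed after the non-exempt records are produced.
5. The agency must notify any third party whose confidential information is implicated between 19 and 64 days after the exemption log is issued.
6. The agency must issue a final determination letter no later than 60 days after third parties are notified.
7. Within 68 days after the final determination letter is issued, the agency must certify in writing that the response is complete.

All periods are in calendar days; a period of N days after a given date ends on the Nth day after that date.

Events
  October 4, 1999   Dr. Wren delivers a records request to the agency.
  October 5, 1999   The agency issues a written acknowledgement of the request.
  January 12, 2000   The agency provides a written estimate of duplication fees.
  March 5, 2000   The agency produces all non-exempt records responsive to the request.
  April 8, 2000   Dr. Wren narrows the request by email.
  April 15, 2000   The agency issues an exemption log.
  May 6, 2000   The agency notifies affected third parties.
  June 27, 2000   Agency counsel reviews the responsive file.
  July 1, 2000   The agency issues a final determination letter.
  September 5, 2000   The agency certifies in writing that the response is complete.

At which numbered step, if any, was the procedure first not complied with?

Step 1: 5 days after October 4, 1999 (when the request is received) is October 9, 1999; done October 5, 1999 — timely.
Step 2: 80 days after October 19, 1999 (end of the 14-day response period, which began when the acknowledgement is issued on October 5, 1999) is January 7, 2000; not done until January 12, 2000, 5 days after the deadline.

Step 2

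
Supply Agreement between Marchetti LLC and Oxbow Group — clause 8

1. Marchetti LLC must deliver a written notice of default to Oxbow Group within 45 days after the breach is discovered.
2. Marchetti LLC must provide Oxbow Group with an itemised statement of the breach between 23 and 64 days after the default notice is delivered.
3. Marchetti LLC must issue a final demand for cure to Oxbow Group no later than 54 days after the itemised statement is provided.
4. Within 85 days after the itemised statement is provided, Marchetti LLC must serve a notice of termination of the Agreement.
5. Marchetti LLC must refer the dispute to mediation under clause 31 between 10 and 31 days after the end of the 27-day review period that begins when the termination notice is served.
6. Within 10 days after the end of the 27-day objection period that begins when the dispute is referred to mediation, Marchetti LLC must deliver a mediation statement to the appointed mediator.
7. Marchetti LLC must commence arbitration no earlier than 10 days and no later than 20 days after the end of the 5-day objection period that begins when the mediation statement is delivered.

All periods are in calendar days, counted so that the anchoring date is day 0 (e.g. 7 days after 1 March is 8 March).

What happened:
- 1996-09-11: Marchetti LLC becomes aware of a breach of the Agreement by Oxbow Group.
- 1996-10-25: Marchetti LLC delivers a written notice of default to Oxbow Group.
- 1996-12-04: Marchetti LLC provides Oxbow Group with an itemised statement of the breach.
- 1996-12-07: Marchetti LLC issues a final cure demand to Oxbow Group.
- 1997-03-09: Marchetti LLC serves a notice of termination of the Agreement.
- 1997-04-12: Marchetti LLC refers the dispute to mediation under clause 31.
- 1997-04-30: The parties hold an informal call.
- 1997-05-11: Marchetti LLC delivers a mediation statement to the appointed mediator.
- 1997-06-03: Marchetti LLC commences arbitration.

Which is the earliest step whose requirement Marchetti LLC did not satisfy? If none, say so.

Step 4

Step 1: 45 days after 1996-09-11 (when the breach is discovered) is 1996-10-26; completed 1996-10-25, before the deadline.
Step 2: the window is 23–64 days after 1996-10-25 (when the default notice is delivered), so 1996-11-17 through 1996-12-28; 1996-12-04 falls inside that range.
Step 3: 54 days after 1996-12-04 (when the itemised statement is provided) is 1997-01-27; done 1996-12-07 — timely.
Step 4: 85 days after 1996-12-04 (when the itemised statement is provided) is 1997-02-27; 1997-03-09 misses that deadline by 10 days.
That is the first point of non-compliance.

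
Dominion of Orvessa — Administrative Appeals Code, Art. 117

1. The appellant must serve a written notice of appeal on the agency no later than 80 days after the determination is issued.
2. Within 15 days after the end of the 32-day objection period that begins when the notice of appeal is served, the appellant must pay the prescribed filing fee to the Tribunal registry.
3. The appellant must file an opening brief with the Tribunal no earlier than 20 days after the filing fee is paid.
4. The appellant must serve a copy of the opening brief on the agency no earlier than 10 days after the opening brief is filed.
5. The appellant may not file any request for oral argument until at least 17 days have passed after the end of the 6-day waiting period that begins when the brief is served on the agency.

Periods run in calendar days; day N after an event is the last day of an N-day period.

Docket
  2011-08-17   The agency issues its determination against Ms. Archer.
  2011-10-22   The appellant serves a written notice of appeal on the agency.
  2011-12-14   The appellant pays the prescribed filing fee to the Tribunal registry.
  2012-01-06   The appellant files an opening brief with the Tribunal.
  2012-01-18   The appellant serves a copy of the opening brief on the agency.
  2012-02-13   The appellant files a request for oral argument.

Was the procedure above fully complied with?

(1) due by 2011-08-17 + 80 days = 2011-11-05; 2011-10-22 is within that limit.
(2) due by 2011-11-23 + 15 days = 2011-12-08; done 2011-12-14 — 6 days late.

No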